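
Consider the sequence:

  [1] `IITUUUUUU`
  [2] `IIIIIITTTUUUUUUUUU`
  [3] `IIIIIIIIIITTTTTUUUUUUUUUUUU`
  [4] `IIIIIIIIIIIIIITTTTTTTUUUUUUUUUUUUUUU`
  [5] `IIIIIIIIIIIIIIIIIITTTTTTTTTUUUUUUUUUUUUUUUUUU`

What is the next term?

IIIIIIIIIIIIIIIIIIIIIITTTTTTTTTTTUUUUUUUUUUUUUUUUUUUUU

Term n consists of 4n-2 I's, followed by 2n-1 T's, followed by 3n+3 U's (n = 1, 2, …).
At n = 6 the blocks have lengths 22, 11, 21.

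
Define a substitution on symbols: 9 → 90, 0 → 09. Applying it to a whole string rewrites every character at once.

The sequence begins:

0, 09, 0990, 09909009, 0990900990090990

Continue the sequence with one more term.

Rewriting the 16 symbols of 0990900990090990 one by one yields 09 90 90 09 90 09 09 90 90 09 09 90 09 90 90 09; concatenated:

09909009900909909009099009909009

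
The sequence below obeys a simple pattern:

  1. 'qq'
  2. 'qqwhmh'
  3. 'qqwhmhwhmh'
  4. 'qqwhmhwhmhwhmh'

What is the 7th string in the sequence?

qqwhmhwhmhwhmhwhmhwhmhwhmh

Every step adds whmh to the end: s(k+1) = s(k)·whmh.
From qqwhmhwhmhwhmh, 3 further steps: qqwhmhwhmhwhmh → qqwhmhwhmhwhmhwhmh → qqwhmhwhmhwhmhwhmhwhmh → (answer).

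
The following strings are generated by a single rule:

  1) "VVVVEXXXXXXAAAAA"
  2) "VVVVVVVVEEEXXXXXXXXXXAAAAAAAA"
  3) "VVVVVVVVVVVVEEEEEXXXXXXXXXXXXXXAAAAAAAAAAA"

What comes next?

VVVVVVVVVVVVVVVVEEEEEEEXXXXXXXXXXXXXXXXXXAAAAAAAAAAAAAA

The n-th term is 4n V's then 2n-1 E's then 4n+2 X's then 3n+2 A's (n = 1, 2, …).
Setting n = 4 gives 16, 7, 18, 14 characters in each block.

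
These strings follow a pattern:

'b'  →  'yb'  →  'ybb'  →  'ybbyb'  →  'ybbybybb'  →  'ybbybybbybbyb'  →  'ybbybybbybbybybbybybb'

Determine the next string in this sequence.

ybbybybbybbybybbybybbybbybybbybbyb

Each term (from the third on) is the previous term followed by the one before it: term 3 = yb·b = ybb.
Continuing: ybbybybbybbybybbybybb · ybbybybbybbyb gives term 8.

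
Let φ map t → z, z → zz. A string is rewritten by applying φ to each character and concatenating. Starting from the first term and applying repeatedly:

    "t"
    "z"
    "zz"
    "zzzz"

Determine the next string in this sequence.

Apply φ to zzzz symbol by symbol: z→zz, z→zz, z→zz, z→zz; joined: zz zz zz zz.

zzzzzzzz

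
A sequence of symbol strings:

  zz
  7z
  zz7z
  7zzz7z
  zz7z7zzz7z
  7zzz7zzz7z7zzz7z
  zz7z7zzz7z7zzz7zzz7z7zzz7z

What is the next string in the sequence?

7zzz7zzz7z7zzz7zzz7z7zzz7z7zzz7zzz7z7zzz7z

This is a Fibonacci-style word recurrence s(k) = s(k−2)·s(k−1): e.g. zz·7z = zz7z.
So term 8 is 7zzz7zzz7z7zzz7z·zz7z7zzz7z7zzz7zzz7z7zzz7z.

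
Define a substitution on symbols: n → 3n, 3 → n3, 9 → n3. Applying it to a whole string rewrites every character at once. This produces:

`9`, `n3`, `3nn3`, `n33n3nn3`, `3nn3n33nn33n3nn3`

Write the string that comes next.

Applying the rule to each of the 16 symbols of 3nn3n33nn33n3nn3 gives the pieces n3 3n 3n n3 3n n3 n3 3n 3n n3 n3 3n n3 3n 3n n3, which concatenate to the answer.

n33n3nn33nn3n33n3nn3n33nn33n3nn3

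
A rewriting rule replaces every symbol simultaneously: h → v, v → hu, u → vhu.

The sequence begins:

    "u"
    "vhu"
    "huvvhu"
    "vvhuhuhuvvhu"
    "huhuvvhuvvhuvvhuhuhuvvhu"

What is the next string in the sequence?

vvhuvvhuhuhuvvhuhuhuvvhuhuhuvvhuvvhuvvhuhuhuvvhu

Replace each of the 24 characters of huhuvvhuvvhuvvhuhuhuvvhu in place — v vhu v vhu hu hu v vhu hu hu v vhu hu hu v vhu v vhu v vhu hu hu v vhu — and concatenate.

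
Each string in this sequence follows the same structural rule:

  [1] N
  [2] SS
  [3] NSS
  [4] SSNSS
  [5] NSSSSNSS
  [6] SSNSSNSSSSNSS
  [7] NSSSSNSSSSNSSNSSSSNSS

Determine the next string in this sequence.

SSNSSNSSSSNSSNSSSSNSSSSNSSNSSSSNSS

This is a Fibonacci-style word recurrence s(k) = s(k−2)·s(k−1): e.g. N·SS = NSS.
Continuing: SSNSSNSSSSNSS · NSSSSNSSSSNSSNSSSSNSS gives term 8.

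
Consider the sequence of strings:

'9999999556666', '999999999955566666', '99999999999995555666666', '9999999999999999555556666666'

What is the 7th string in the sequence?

Term n consists of 3n+1 9's, followed by n 5's, followed by n+2 6's, where the shown terms are n = 2, 3, 4, 5.
Setting n = 8 gives 25, 8, 10 characters in each block.

9999999999999999999999999555555556666666666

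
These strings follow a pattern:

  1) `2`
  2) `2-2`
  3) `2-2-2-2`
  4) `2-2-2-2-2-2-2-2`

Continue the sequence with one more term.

Each string is two copies of the previous one joined by '-'.
So the next term is two copies of 2-2-2-2-2-2-2-2 with '-' between the halves.

2-2-2-2-2-2-2-2-2-2-2-2-2-2-2-2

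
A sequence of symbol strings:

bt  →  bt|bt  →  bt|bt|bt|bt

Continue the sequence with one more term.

Every step duplicates the string with '|' between the halves.
Doubling bt|bt|bt|bt with '|' between the halves:

bt|bt|bt|bt|bt|bt|bt|bt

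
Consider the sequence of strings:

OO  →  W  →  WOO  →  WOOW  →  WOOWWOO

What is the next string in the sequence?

WOOWWOOWOOW

From term 3 onward, concatenate the last term with the second-to-last: W·OO = WOO, WOO·W = WOOW, …
The next term joins WOOWWOO and WOOW.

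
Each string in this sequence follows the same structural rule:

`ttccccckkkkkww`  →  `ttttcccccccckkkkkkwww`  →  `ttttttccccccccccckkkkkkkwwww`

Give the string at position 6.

The n-th term is 2n-2 t's then 3n-1 c's then n+3 k's then n w's, where the shown terms are n = 2, 3, 4.
Setting n = 7 gives 12, 20, 10, 7 characters in each block.

ttttttttttttcccccccccccccccccccckkkkkkkkkkwwwwwww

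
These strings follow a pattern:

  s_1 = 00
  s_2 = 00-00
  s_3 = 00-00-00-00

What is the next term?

00-00-00-00-00-00-00-00

s(k+1) = s(k)·-·s(k) — each term doubles the last with '-' between the halves.
So the next term is two copies of 00-00-00-00 with '-' between the halves.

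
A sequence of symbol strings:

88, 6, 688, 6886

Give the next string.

This is a Fibonacci-style word recurrence s(k) = s(k−1)·s(k−2): e.g. 6·88 = 688.
So term 5 is 6886·688.

6886688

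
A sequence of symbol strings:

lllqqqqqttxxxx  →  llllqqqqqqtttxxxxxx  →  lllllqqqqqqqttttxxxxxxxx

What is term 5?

lllllllqqqqqqqqqttttttxxxxxxxxxxxx

Reading off run lengths: l runs 3, 4, 5; q runs 5, 6, 7; t runs 2, 3, 4; x runs 4, 6, 8 — each is linear in n, where the shown terms are n = 2, 3, 4.
At n = 6 the blocks have lengths 7, 9, 6, 12.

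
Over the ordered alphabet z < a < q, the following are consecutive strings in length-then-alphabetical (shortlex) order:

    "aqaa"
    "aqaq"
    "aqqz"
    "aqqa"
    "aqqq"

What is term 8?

qzzq

Continuing the enumeration 3 steps past aqqq: aqqq → qzzz → qzza → (answer).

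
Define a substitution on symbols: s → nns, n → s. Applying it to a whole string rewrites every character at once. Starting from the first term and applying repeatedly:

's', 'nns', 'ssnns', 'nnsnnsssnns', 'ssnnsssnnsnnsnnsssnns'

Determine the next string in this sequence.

Replace each of the 21 characters of ssnnsssnnsnnsnnsssnns in place — nns nns s s nns nns nns s s nns s s nns s s nns nns nns s s nns — and concatenate.

nnsnnsssnnsnnsnnsssnnsssnnsssnnsnnsnnsssnns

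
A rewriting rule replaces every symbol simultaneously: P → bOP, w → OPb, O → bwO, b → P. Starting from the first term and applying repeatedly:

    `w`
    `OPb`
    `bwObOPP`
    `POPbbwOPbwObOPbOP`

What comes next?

φ(POPbbwOPbwObOPbOP) expands symbol-by-symbol to bOP bwO bOP P P OPb bwO bOP P OPb bwO P bwO bOP P bwO bOP; joining the 17 pieces gives the next term.

bOPbwObOPPPOPbbwObOPPOPbbwOPbwObOPPbwObOP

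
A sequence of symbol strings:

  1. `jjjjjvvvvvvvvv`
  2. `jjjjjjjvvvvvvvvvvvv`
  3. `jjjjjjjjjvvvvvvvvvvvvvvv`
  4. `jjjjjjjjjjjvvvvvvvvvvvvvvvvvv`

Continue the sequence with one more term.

Each string has the form j^{2n-1} v^{3n}, where the shown terms are n = 3, 4, 5, 6.
For the next term, n = 7, so the run lengths are 13, 21.

jjjjjjjjjjjjjvvvvvvvvvvvvvvvvvvvvv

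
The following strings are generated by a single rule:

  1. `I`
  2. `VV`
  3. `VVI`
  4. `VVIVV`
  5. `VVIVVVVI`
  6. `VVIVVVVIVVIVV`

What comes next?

This is a Fibonacci-style word recurrence s(k) = s(k−1)·s(k−2): e.g. VV·I = VVI.
Continuing: VVIVVVVIVVIVV · VVIVVVVI gives term 7.

VVIVVVVIVVIVVVVIVVVVI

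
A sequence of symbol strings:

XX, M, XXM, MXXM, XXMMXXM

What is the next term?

MXXMXXMMXXM

This is a Fibonacci-style word recurrence s(k) = s(k−2)·s(k−1): e.g. XX·M = XXM.
So term 6 is MXXM·XXMMXXM.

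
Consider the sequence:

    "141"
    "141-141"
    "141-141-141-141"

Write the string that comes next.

s(k+1) = s(k)·-·s(k) — each term doubles the last with '-' between the halves.
So the next term is two copies of 141-141-141-141 with '-' between the halves.

141-141-141-141-141-141-141-141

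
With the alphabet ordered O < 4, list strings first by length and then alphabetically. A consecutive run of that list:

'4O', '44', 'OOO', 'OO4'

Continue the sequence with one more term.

O4O

Treat OO4 as a base-2 numeral over the given alphabet and add one, carrying through any trailing 4's.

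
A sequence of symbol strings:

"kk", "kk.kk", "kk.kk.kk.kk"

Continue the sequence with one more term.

Each string is two copies of the previous one joined by '.'.
So the next term is two copies of kk.kk.kk.kk with '.' between the halves.

kk.kk.kk.kk.kk.kk.kk.kk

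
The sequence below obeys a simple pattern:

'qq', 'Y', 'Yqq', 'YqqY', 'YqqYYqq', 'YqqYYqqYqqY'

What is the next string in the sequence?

This is a Fibonacci-style word recurrence s(k) = s(k−1)·s(k−2): e.g. Y·qq = Yqq.
Continuing: YqqYYqqYqqY · YqqYYqq gives term 7.

YqqYYqqYqqYYqqYYqq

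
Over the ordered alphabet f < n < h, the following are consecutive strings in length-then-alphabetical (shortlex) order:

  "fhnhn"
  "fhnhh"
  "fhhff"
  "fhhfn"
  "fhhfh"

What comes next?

The successor of fhhfh increments the rightmost position that isn't already h and resets every position after it to f.

fhhnf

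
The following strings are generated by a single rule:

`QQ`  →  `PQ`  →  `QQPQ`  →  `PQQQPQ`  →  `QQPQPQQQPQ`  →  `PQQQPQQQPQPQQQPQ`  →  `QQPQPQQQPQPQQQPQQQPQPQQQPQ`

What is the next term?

From term 3 onward, concatenate the second-to-last term with the last: QQ·PQ = QQPQ, PQ·QQPQ = PQQQPQ, …
So term 8 is PQQQPQQQPQPQQQPQ·QQPQPQQQPQPQQQPQQQPQPQQQPQ.

PQQQPQQQPQPQQQPQQQPQPQQQPQPQQQPQQQPQPQQQPQ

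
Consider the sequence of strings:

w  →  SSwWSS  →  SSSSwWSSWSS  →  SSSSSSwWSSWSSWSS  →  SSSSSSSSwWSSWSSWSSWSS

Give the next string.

Each term wraps the previous one in SS on the left and WSS on the right.
Applying this once more to SSSSSSSSwWSSWSSWSSWSS:

SSSSSSSSSSwWSSWSSWSSWSSWSS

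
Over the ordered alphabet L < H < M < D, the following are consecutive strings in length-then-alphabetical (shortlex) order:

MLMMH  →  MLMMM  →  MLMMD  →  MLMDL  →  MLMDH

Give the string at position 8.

Continuing the enumeration 3 steps past MLMDH: MLMDH → MLMDM → MLMDD → (answer).

MLDLL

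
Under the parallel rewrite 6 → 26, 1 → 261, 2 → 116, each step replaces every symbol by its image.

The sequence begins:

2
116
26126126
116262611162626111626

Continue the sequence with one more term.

2612612611626116262612612612611626116262612612612611626

Applying the rule to each of the 21 symbols of 116262611162626111626 gives the pieces 261 261 26 116 26 116 26 261 261 261 26 116 26 116 26 261 261 261 26 116 26, which concatenate to the answer.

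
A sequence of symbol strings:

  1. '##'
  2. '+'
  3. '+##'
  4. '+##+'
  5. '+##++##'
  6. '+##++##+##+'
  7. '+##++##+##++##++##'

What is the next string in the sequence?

This is a Fibonacci-style word recurrence s(k) = s(k−1)·s(k−2): e.g. +·## = +##.
So term 8 is +##++##+##++##++##·+##++##+##+.

+##++##+##++##++##+##++##+##+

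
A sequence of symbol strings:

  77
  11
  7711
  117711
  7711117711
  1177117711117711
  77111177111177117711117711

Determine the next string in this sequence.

117711771111771177111177111177117711117711

This is a Fibonacci-style word recurrence s(k) = s(k−2)·s(k−1): e.g. 77·11 = 7711.
So term 8 is 1177117711117711·77111177111177117711117711.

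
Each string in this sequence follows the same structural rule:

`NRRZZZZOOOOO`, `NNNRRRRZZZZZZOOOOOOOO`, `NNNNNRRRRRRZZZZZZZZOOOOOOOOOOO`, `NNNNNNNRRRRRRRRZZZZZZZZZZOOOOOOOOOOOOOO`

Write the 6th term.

Term n consists of 2n-1 N's, followed by 2n R's, followed by 2n+2 Z's, followed by 3n+2 O's (n = 1, 2, …).
At n = 6 the blocks have lengths 11, 12, 14, 20.

NNNNNNNNNNNRRRRRRRRRRRRZZZZZZZZZZZZZZOOOOOOOOOOOOOOOOOOOO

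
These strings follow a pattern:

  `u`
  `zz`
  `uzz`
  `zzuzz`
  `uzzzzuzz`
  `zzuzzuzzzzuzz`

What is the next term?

uzzzzuzzzzuzzuzzzzuzz

From term 3 onward, concatenate the second-to-last term with the last: u·zz = uzz, zz·uzz = zzuzz, …
The next term joins uzzzzuzz and zzuzzuzzzzuzz.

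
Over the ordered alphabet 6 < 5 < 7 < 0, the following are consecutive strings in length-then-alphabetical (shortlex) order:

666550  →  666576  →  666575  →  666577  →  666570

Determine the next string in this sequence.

Find the rightmost character of 666570 below 0, bump it to the next letter, and reset everything to its right to 6.

666506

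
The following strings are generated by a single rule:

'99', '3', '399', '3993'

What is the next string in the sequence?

3993399

This is a Fibonacci-style word recurrence s(k) = s(k−1)·s(k−2): e.g. 3·99 = 399.
The next term joins 3993 and 399.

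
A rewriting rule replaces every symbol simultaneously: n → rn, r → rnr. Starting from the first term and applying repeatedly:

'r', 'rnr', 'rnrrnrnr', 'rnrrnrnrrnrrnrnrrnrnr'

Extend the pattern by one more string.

rnrrnrnrrnrrnrnrrnrnrrnrrnrnrrnrrnrnrrnrnrrnrrnrnrrnrnr

φ(rnrrnrnrrnrrnrnrrnrnr) expands symbol-by-symbol to rnr rn rnr rnr rn rnr rn rnr rnr rn rnr rnr rn rnr rn rnr rnr rn rnr rn rnr; joining the 21 pieces gives the next term.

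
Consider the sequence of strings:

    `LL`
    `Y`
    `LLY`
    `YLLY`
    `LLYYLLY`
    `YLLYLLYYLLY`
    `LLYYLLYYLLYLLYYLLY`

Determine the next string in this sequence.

YLLYLLYYLLYLLYYLLYYLLYLLYYLLY

This is a Fibonacci-style word recurrence s(k) = s(k−2)·s(k−1): e.g. LL·Y = LLY.
The next term joins YLLYLLYYLLY and LLYYLLYYLLYLLYYLLY.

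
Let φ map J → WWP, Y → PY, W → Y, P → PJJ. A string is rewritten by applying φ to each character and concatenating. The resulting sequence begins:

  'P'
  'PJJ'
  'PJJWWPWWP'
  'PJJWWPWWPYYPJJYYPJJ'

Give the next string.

Rewriting the 19 symbols of PJJWWPWWPYYPJJYYPJJ one by one yields PJJ WWP WWP Y Y PJJ Y Y PJJ PY PY PJJ WWP WWP PY PY PJJ WWP WWP; concatenated:

PJJWWPWWPYYPJJYYPJJPYPYPJJWWPWWPPYPYPJJWWPWWP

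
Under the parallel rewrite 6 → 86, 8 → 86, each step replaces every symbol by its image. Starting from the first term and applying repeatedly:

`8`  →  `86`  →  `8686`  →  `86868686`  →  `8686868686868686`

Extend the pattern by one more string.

Rewriting the 16 symbols of 8686868686868686 one by one yields 86 86 86 86 86 86 86 86 86 86 86 86 86 86 86 86; concatenated:

86868686868686868686868686868686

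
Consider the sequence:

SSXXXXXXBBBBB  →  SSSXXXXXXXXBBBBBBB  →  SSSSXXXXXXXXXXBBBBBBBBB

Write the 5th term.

Term n consists of n S's, followed by 2n+2 X's, followed by 2n+1 B's, where the shown terms are n = 2, 3, 4.
For term 5, n = 6, so the run lengths are 6, 14, 13.

SSSSSSXXXXXXXXXXXXXXBBBBBBBBBBBBB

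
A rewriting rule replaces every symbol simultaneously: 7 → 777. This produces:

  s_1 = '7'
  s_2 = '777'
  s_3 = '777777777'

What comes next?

Expanding 777777777: 7→777, 7→777, 7→777, 7→777, 7→777, 7→777, 7→777, 7→777, 7→777. Concatenated: 777 777 777 777 777 777 777 777 777.

777777777777777777777777777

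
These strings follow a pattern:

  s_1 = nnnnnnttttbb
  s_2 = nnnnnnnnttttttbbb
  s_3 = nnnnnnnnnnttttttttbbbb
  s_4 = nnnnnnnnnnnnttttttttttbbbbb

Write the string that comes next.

Reading off run lengths: n runs 6, 8, 10, 12; t runs 4, 6, 8, 10; b runs 2, 3, 4, 5 — each is linear in n, where the shown terms are n = 2, 3, 4, 5.
Setting n = 6 gives 14, 12, 6 characters in each block.

nnnnnnnnnnnnnnttttttttttttbbbbbb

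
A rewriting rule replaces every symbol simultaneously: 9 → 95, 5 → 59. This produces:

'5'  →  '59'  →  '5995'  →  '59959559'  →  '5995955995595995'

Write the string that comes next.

φ(5995955995595995) expands symbol-by-symbol to 59 95 95 59 95 59 59 95 95 59 59 95 59 95 95 59; joining the 16 pieces gives the next term.

59959559955959959559599559959559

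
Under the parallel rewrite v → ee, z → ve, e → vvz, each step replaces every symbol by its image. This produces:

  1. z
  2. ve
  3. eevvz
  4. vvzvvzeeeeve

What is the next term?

Expanding vvzvvzeeeeve: v→ee, v→ee, z→ve, v→ee, v→ee, z→ve, e→vvz, e→vvz, e→vvz, e→vvz, v→ee, e→vvz. Concatenated: ee ee ve ee ee ve vvz vvz vvz vvz ee vvz.

eeeeveeeeevevvzvvzvvzvvzeevvz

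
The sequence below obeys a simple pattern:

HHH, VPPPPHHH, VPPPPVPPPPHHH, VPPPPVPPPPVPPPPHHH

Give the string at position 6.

Each term is the previous one with VPPPP prepended.
From VPPPPVPPPPVPPPPHHH, 2 further steps: VPPPPVPPPPVPPPPHHH → VPPPPVPPPPVPPPPVPPPPHHH → (answer).

VPPPPVPPPPVPPPPVPPPPVPPPPHHH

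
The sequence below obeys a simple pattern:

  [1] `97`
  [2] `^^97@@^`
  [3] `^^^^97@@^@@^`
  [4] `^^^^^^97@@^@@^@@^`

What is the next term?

Every step adds ^^ to the front and @@^ to the end of the previous string.
One more step from ^^^^^^97@@^@@^@@^ gives the answer.

^^^^^^^^97@@^@@^@@^@@^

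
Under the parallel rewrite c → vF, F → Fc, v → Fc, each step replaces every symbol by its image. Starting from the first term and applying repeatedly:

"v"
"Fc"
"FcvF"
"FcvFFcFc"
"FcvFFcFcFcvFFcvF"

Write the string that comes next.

FcvFFcFcFcvFFcvFFcvFFcFcFcvFFcFc

Replace each of the 16 characters of FcvFFcFcFcvFFcvF in place — Fc vF Fc Fc Fc vF Fc vF Fc vF Fc Fc Fc vF Fc Fc — and concatenate.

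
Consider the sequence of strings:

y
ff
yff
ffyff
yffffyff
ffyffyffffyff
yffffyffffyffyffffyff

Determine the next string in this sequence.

ffyffyffffyffyffffyffffyffyffffyff

From term 3 onward, concatenate the second-to-last term with the last: y·ff = yff, ff·yff = ffyff, …
The next term joins ffyffyffffyff and yffffyffffyffyffffyff.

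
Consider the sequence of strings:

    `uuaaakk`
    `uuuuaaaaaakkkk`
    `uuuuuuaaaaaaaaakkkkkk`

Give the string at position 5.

Each string has the form u^{2n} a^{3n} k^{2n} (n = 1, 2, …).
For term 5, n = 5, so the run lengths are 10, 15, 10.

uuuuuuuuuuaaaaaaaaaaaaaaakkkkkkkkkk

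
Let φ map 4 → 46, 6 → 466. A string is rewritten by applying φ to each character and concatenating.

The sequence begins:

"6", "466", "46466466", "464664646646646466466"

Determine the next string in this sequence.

4646646466466464664646646646466466464664646646646466466

Replace each of the 21 characters of 464664646646646466466 in place — 46 466 46 466 466 46 466 46 466 466 46 466 466 46 466 46 466 466 46 466 466 — and concatenate.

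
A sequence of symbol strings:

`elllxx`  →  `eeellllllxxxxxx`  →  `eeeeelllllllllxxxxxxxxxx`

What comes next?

eeeeeeellllllllllllxxxxxxxxxxxxxx

Reading off run lengths: e runs 1, 3, 5; l runs 3, 6, 9; x runs 2, 6, 10 — each is linear in n (n = 1, 2, …).
For the next term, n = 4, so the run lengths are 7, 12, 14.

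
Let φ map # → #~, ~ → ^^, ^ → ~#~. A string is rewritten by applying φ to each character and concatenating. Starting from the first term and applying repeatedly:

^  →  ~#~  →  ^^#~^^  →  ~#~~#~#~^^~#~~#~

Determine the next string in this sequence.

Applying the rule to each of the 16 symbols of ~#~~#~#~^^~#~~#~ gives the pieces ^^ #~ ^^ ^^ #~ ^^ #~ ^^ ~#~ ~#~ ^^ #~ ^^ ^^ #~ ^^, which concatenate to the answer.

^^#~^^^^#~^^#~^^~#~~#~^^#~^^^^#~^^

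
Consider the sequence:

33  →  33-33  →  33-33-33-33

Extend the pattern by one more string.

33-33-33-33-33-33-33-33

s(k+1) = s(k)·-·s(k) — each term doubles the last with '-' between the halves.
One more doubling of 33-33-33-33 gives the answer.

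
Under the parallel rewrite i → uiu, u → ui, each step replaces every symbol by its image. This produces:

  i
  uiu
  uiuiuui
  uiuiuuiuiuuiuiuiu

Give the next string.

Rewriting the 17 symbols of uiuiuuiuiuuiuiuiu one by one yields ui uiu ui uiu ui ui uiu ui uiu ui ui uiu ui uiu ui uiu ui; concatenated:

uiuiuuiuiuuiuiuiuuiuiuuiuiuiuuiuiuuiuiuui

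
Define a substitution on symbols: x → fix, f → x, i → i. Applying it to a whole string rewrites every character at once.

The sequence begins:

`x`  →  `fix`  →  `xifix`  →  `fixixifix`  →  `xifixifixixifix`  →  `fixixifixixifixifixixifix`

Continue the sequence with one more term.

xifixifixixifixifixixifixixifixifixixifix

φ(fixixifixixifixifixixifix) expands symbol-by-symbol to x i fix i fix i x i fix i fix i x i fix i x i fix i fix i x i fix; joining the 25 pieces gives the next term.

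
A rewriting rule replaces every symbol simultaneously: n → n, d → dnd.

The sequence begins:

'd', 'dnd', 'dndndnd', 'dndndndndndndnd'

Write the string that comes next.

dndndndndndndndndndndndndndndnd

φ(dndndndndndndnd) expands symbol-by-symbol to dnd n dnd n dnd n dnd n dnd n dnd n dnd n dnd; joining the 15 pieces gives the next term.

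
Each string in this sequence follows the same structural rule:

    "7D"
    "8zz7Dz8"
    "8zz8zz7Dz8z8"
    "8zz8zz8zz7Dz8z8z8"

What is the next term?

s(k+1) = 8zz·s(k)·z8, so each term gains 8zz as a prefix and z8 as a suffix.
So the next term is 8zz·8zz8zz8zz7Dz8z8z8·z8.

8zz8zz8zz8zz7Dz8z8z8z8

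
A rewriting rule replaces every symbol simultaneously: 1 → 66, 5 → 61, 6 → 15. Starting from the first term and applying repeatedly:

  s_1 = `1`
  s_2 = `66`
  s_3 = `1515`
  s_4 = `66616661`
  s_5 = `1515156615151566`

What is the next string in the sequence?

66616661666115156661666166611515

Replace each of the 16 characters of 1515156615151566 in place — 66 61 66 61 66 61 15 15 66 61 66 61 66 61 15 15 — and concatenate.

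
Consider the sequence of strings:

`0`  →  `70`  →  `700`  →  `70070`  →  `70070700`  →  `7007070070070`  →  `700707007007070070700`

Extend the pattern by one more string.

7007070070070700707007007070070070

Each term (from the third on) is the previous term followed by the one before it: term 3 = 70·0 = 700.
Continuing: 700707007007070070700 · 7007070070070 gives term 8.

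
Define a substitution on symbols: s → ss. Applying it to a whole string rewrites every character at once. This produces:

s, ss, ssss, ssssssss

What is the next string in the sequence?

ssssssssssssssss

Expanding ssssssss: s→ss, s→ss, s→ss, s→ss, s→ss, s→ss, s→ss, s→ss. Concatenated: ss ss ss ss ss ss ss ss.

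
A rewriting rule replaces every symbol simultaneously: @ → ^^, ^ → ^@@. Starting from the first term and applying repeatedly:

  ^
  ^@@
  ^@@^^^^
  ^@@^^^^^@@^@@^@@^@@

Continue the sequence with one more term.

Replace each of the 19 characters of ^@@^^^^^@@^@@^@@^@@ in place — ^@@ ^^ ^^ ^@@ ^@@ ^@@ ^@@ ^@@ ^^ ^^ ^@@ ^^ ^^ ^@@ ^^ ^^ ^@@ ^^ ^^ — and concatenate.

^@@^^^^^@@^@@^@@^@@^@@^^^^^@@^^^^^@@^^^^^@@^^^^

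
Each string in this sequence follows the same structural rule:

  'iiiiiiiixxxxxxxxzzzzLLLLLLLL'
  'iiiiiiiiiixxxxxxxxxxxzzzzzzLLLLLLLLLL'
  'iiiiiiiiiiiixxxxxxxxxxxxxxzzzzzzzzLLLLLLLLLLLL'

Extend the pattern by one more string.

iiiiiiiiiiiiiixxxxxxxxxxxxxxxxxzzzzzzzzzzLLLLLLLLLLLLLL

Term n consists of 2n+2 i's, followed by 3n-1 x's, followed by 2n-2 z's, followed by 2n+2 L's, where the shown terms are n = 3, 4, 5.
Setting n = 6 gives 14, 17, 10, 14 characters in each block.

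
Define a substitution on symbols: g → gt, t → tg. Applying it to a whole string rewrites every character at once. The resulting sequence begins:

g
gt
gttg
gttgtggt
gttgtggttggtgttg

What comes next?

Rewriting the 16 symbols of gttgtggttggtgttg one by one yields gt tg tg gt tg gt gt tg tg gt gt tg gt tg tg gt; concatenated:

gttgtggttggtgttgtggtgttggttgtggt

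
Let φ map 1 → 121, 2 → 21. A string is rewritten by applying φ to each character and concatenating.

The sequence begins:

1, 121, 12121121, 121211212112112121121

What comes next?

φ(121211212112112121121) expands symbol-by-symbol to 121 21 121 21 121 121 21 121 21 121 121 21 121 121 21 121 21 121 121 21 121; joining the 21 pieces gives the next term.

1212112121121121211212112112121121121211212112112121121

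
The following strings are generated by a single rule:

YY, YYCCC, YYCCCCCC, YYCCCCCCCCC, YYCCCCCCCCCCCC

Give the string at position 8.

YYCCCCCCCCCCCCCCCCCCCCC

Every step adds CCC to the end: s(k+1) = s(k)·CCC.
From YYCCCCCCCCCCCC, 3 further steps: YYCCCCCCCCCCCC → YYCCCCCCCCCCCCCCC → YYCCCCCCCCCCCCCCCCCC → (answer).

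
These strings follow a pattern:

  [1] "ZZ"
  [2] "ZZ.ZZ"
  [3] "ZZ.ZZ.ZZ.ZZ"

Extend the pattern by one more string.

s(k+1) = s(k)·.·s(k) — each term doubles the last with '.' between the halves.
Doubling ZZ.ZZ.ZZ.ZZ with '.' between the halves:

ZZ.ZZ.ZZ.ZZ.ZZ.ZZ.ZZ.ZZ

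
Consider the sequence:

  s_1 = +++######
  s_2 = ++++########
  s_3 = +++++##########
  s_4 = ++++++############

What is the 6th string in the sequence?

Term n consists of n +'s, followed by 2n #'s, where the shown terms are n = 3, 4, 5, 6.
Setting n = 8 gives 8, 16 characters in each block.

++++++++################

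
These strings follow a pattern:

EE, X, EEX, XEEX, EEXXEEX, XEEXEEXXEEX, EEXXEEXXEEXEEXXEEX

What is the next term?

XEEXEEXXEEXEEXXEEXXEEXEEXXEEX

From term 3 onward, concatenate the second-to-last term with the last: EE·X = EEX, X·EEX = XEEX, …
So term 8 is XEEXEEXXEEX·EEXXEEXXEEXEEXXEEX.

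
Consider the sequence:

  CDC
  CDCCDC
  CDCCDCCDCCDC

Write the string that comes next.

Every step duplicates the string.
So the next term is two copies of CDCCDCCDCCDC.

CDCCDCCDCCDCCDCCDCCDCCDC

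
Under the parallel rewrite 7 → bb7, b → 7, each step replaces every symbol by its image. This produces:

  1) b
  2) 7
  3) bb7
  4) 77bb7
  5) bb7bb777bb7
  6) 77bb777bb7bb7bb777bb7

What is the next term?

bb7bb777bb7bb7bb777bb777bb777bb7bb7bb777bb7

φ(77bb777bb7bb7bb777bb7) expands symbol-by-symbol to bb7 bb7 7 7 bb7 bb7 bb7 7 7 bb7 7 7 bb7 7 7 bb7 bb7 bb7 7 7 bb7; joining the 21 pieces gives the next term.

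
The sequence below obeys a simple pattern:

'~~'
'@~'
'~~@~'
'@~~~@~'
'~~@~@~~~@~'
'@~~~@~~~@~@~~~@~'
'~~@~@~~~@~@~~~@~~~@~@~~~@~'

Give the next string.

@~~~@~~~@~@~~~@~~~@~@~~~@~@~~~@~~~@~@~~~@~

This is a Fibonacci-style word recurrence s(k) = s(k−2)·s(k−1): e.g. ~~·@~ = ~~@~.
Continuing: @~~~@~~~@~@~~~@~ · ~~@~@~~~@~@~~~@~~~@~@~~~@~ gives term 8.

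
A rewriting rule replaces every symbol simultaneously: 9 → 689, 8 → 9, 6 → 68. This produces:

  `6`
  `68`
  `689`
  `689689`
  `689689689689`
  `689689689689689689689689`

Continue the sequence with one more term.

689689689689689689689689689689689689689689689689

Replace each of the 24 characters of 689689689689689689689689 in place — 68 9 689 68 9 689 68 9 689 68 9 689 68 9 689 68 9 689 68 9 689 68 9 689 — and concatenate.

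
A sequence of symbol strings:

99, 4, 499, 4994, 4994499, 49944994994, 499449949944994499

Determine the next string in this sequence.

49944994994499449949944994994

From term 3 onward, concatenate the last term with the second-to-last: 4·99 = 499, 499·4 = 4994, …
The next term joins 499449949944994499 and 49944994994.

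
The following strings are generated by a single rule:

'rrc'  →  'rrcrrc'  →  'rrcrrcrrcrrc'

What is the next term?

rrcrrcrrcrrcrrcrrcrrcrrc

Every step duplicates the string.
One more doubling of rrcrrcrrcrrc gives the answer.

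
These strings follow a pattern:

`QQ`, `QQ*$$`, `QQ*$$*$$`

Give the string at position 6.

Every step adds *$$ to the end: s(k+1) = s(k)·*$$.
From QQ*$$*$$, 3 further steps: QQ*$$*$$ → QQ*$$*$$*$$ → QQ*$$*$$*$$*$$ → (answer).

QQ*$$*$$*$$*$$*$$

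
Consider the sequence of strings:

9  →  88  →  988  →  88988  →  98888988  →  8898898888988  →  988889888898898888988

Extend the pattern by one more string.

8898898888988988889888898898888988

From term 3 onward, concatenate the second-to-last term with the last: 9·88 = 988, 88·988 = 88988, …
Continuing: 8898898888988 · 988889888898898888988 gives term 8.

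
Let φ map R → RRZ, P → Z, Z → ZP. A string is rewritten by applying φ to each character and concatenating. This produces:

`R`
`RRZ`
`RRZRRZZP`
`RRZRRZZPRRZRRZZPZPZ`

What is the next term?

Replace each of the 19 characters of RRZRRZZPRRZRRZZPZPZ in place — RRZ RRZ ZP RRZ RRZ ZP ZP Z RRZ RRZ ZP RRZ RRZ ZP ZP Z ZP Z ZP — and concatenate.

RRZRRZZPRRZRRZZPZPZRRZRRZZPRRZRRZZPZPZZPZZP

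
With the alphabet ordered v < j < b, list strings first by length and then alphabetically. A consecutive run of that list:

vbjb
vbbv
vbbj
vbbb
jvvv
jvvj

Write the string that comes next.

jvvb

Find the rightmost character of jvvj below b, bump it to the next letter, and reset everything to its right to v.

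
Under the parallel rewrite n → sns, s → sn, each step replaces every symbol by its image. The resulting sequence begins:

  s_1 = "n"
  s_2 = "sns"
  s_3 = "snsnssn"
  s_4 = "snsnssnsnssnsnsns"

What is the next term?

snsnssnsnssnsnsnssnsnssnsnsnssnsnssnsnssn

Applying the rule to each of the 17 symbols of snsnssnsnssnsnsns gives the pieces sn sns sn sns sn sn sns sn sns sn sn sns sn sns sn sns sn, which concatenate to the answer.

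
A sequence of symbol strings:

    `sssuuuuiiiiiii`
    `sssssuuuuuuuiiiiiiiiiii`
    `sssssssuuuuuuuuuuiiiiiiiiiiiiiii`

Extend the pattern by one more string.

Each string has the form s^{2n+1} u^{3n+1} i^{4n+3} (n = 1, 2, …).
For the next term, n = 4, so the run lengths are 9, 13, 19.

sssssssssuuuuuuuuuuuuuiiiiiiiiiiiiiiiiiii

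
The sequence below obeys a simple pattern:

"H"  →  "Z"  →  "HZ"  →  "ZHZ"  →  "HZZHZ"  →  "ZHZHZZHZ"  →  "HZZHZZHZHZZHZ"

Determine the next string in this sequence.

ZHZHZZHZHZZHZZHZHZZHZ

This is a Fibonacci-style word recurrence s(k) = s(k−2)·s(k−1): e.g. H·Z = HZ.
The next term joins ZHZHZZHZ and HZZHZZHZHZZHZ.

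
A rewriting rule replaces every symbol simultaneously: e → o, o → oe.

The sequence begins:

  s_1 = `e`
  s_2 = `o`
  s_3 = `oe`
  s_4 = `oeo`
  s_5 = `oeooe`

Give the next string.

oeooeoeo

Rewriting each symbol of oeooe: o→oe, e→o, o→oe, o→oe, e→o, which concatenates to oe o oe oe o.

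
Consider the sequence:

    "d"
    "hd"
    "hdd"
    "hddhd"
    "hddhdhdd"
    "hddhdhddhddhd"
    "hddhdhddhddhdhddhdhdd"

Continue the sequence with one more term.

hddhdhddhddhdhddhdhddhddhdhddhddhd

This is a Fibonacci-style word recurrence s(k) = s(k−1)·s(k−2): e.g. hd·d = hdd.
The next term joins hddhdhddhddhdhddhdhdd and hddhdhddhddhd.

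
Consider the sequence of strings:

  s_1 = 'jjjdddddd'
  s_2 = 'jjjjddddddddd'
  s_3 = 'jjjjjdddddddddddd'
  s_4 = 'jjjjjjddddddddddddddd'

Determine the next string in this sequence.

jjjjjjjdddddddddddddddddd

Each string has the form j^{n+1} d^{3n}, where the shown terms are n = 2, 3, 4, 5.
At n = 6 the blocks have lengths 7, 18.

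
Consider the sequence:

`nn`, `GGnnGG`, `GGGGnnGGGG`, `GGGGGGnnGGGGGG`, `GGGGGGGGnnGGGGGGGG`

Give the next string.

Every step adds GG to the front and GG to the end of the previous string.
Applying this once more to GGGGGGGGnnGGGGGGGG:

GGGGGGGGGGnnGGGGGGGGGG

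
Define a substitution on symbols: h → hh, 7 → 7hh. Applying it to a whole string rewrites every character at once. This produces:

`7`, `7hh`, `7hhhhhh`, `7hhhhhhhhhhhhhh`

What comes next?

Applying the rule to each of the 15 symbols of 7hhhhhhhhhhhhhh gives the pieces 7hh hh hh hh hh hh hh hh hh hh hh hh hh hh hh, which concatenate to the answer.

7hhhhhhhhhhhhhhhhhhhhhhhhhhhhhh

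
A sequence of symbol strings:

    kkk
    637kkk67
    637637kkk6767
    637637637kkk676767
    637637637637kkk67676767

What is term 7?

s(k+1) = 637·s(k)·67, so each term gains 637 as a prefix and 67 as a suffix.
From 637637637637kkk67676767, 2 further steps: 637637637637kkk67676767 → 637637637637637kkk6767676767 → (answer).

637637637637637637kkk676767676767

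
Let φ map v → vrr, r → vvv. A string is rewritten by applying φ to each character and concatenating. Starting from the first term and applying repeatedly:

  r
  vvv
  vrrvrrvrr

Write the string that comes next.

Apply φ to vrrvrrvrr symbol by symbol: v→vrr, r→vvv, r→vvv, v→vrr, r→vvv, r→vvv, v→vrr, r→vvv, r→vvv; joined: vrr vvv vvv vrr vvv vvv vrr vvv vvv.

vrrvvvvvvvrrvvvvvvvrrvvvvvv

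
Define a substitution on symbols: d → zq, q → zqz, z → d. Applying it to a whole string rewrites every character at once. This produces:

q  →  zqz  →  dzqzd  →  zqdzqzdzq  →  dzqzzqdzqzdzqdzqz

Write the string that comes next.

φ(dzqzzqdzqzdzqdzqz) expands symbol-by-symbol to zq d zqz d d zqz zq d zqz d zq d zqz zq d zqz d; joining the 17 pieces gives the next term.

zqdzqzddzqzzqdzqzdzqdzqzzqdzqzd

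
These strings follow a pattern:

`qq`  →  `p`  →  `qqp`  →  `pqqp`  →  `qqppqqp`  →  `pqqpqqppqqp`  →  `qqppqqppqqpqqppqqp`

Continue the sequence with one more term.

pqqpqqppqqpqqppqqppqqpqqppqqp

Each term (from the third on) is the two preceding terms concatenated in order: term 3 = qq·p = qqp.
The next term joins pqqpqqppqqp and qqppqqppqqpqqppqqp.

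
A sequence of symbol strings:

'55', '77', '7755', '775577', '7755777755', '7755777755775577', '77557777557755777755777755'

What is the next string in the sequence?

775577775577557777557777557755777755775577

Each term (from the third on) is the previous term followed by the one before it: term 3 = 77·55 = 7755.
So term 8 is 77557777557755777755777755·7755777755775577.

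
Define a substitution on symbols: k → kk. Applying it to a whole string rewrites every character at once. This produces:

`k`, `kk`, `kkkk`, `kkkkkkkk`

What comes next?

kkkkkkkkkkkkkkkk

Apply φ to kkkkkkkk symbol by symbol: k→kk, k→kk, k→kk, k→kk, k→kk, k→kk, k→kk, k→kk; joined: kk kk kk kk kk kk kk kk.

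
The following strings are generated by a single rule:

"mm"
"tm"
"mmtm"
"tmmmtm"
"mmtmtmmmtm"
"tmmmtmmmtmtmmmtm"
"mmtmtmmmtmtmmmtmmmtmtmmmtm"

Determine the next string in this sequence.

tmmmtmmmtmtmmmtmmmtmtmmmtmtmmmtmmmtmtmmmtm

Each term (from the third on) is the two preceding terms concatenated in order: term 3 = mm·tm = mmtm.
The next term joins tmmmtmmmtmtmmmtm and mmtmtmmmtmtmmmtmmmtmtmmmtm.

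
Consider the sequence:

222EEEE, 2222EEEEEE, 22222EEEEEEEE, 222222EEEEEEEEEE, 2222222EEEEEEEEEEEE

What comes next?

22222222EEEEEEEEEEEEEE

Term n consists of n+1 2's, followed by 2n E's, where the shown terms are n = 2, 3, 4, 5, 6.
Setting n = 7 gives 8, 14 characters in each block.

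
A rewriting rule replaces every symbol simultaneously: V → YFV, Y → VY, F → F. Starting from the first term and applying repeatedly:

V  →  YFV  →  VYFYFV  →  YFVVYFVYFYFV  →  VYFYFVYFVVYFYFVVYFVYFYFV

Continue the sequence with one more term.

Replace each of the 24 characters of VYFYFVYFVVYFYFVVYFVYFYFV in place — YFV VY F VY F YFV VY F YFV YFV VY F VY F YFV YFV VY F YFV VY F VY F YFV — and concatenate.

YFVVYFVYFYFVVYFYFVYFVVYFVYFYFVYFVVYFYFVVYFVYFYFV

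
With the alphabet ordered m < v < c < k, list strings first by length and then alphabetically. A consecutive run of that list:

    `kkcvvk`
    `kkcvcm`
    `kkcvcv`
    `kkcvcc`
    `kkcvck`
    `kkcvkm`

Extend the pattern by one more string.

kkcvkv

Find the rightmost character of kkcvkm below k, bump it to the next letter, and reset everything to its right to m.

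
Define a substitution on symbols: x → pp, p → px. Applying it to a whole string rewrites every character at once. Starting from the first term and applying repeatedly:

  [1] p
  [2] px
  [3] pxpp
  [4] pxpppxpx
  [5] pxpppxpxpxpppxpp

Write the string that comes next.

pxpppxpxpxpppxpppxpppxpxpxpppxpx

Replace each of the 16 characters of pxpppxpxpxpppxpp in place — px pp px px px pp px pp px pp px px px pp px px — and concatenate.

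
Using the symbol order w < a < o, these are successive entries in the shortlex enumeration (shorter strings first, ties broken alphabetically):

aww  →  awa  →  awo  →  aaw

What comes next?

Find the rightmost character of aaw below o, bump it to the next letter, and reset everything to its right to w.

aaa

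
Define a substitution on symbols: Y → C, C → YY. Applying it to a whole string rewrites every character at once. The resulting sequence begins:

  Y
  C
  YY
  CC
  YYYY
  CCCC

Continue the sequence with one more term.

Rewriting each symbol of CCCC: C→YY, C→YY, C→YY, C→YY, which concatenates to YY YY YY YY.

YYYYYYYY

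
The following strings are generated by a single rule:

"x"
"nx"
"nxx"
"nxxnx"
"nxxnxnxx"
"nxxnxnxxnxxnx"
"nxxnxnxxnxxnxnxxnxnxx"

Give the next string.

From term 3 onward, concatenate the last term with the second-to-last: nx·x = nxx, nxx·nx = nxxnx, …
Continuing: nxxnxnxxnxxnxnxxnxnxx · nxxnxnxxnxxnx gives term 8.

nxxnxnxxnxxnxnxxnxnxxnxxnxnxxnxxnx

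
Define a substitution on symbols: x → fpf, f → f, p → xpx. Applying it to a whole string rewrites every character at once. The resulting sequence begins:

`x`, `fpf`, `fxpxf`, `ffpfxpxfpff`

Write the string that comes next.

Rewriting each symbol of ffpfxpxfpff: f→f, f→f, p→xpx, f→f, x→fpf, p→xpx, x→fpf, f→f, p→xpx, f→f, f→f, which concatenates to f f xpx f fpf xpx fpf f xpx f f.

ffxpxffpfxpxfpffxpxff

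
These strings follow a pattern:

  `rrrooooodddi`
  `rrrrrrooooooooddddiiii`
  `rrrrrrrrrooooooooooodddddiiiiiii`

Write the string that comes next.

rrrrrrrrrrrrooooooooooooooddddddiiiiiiiiii

Each string has the form r^{3n} o^{3n+2} d^{n+2} i^{3n-2} (n = 1, 2, …).
For the next term, n = 4, so the run lengths are 12, 14, 6, 10.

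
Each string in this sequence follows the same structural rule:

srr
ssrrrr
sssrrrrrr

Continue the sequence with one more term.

ssssrrrrrrrr

Term n consists of n s's, followed by 2n r's (n = 1, 2, …).
Setting n = 4 gives 4, 8 characters in each block.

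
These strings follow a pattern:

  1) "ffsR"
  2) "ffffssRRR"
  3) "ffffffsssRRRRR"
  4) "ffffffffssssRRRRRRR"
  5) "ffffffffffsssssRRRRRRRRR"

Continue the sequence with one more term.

ffffffffffffssssssRRRRRRRRRRR

Reading off run lengths: f runs 2, 4, 6, 8, 10; s runs 1, 2, 3, 4, 5; R runs 1, 3, 5, 7, 9 — each is linear in n (n = 1, 2, …).
For the next term, n = 6, so the run lengths are 12, 6, 11.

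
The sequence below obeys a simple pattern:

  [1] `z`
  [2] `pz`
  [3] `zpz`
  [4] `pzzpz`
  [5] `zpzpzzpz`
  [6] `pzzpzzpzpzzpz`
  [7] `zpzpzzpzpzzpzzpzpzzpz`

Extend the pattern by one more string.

This is a Fibonacci-style word recurrence s(k) = s(k−2)·s(k−1): e.g. z·pz = zpz.
The next term joins pzzpzzpzpzzpz and zpzpzzpzpzzpzzpzpzzpz.

pzzpzzpzpzzpzzpzpzzpzpzzpzzpzpzzpz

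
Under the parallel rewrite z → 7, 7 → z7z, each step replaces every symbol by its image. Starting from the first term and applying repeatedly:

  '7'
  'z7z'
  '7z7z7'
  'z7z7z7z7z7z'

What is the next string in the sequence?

7z7z7z7z7z7z7z7z7z7z7

Expanding z7z7z7z7z7z: z→7, 7→z7z, z→7, 7→z7z, z→7, 7→z7z, z→7, 7→z7z, z→7, 7→z7z, z→7. Concatenated: 7 z7z 7 z7z 7 z7z 7 z7z 7 z7z 7.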